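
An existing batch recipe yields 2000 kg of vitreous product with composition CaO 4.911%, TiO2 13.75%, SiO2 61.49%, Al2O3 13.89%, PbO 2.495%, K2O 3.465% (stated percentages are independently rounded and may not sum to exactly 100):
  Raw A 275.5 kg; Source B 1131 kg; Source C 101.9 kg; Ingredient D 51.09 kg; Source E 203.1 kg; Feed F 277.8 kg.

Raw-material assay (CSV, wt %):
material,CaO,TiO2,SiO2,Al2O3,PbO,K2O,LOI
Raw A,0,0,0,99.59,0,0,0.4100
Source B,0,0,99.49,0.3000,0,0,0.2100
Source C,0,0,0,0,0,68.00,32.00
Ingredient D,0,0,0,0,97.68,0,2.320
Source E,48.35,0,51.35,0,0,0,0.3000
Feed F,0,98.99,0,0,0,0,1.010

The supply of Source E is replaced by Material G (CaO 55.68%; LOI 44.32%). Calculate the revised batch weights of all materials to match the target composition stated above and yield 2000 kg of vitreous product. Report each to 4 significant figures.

All arithmetic carries exact precision end to end. Values along the way appear (rounded to four significant figures) at each printed step; a single rounding produces each reported figure — the derived quantities (net glass mass, the yield, ignition loss, the six compositions, totals) are re-derived at full float precision using the weight values on 2000 kg of glass, as quoted within the question or the answer.
Target masses of each oxide per 2000 kg vitreous product:
  CaO: 4.911% × 2000 = 98.22 kg
  TiO2: 13.75% × 2000 = 275.0 kg
  SiO2: 61.49% × 2000 = 1230 kg
  Al2O3: 13.89% × 2000 = 277.8 kg
  PbO: 2.495% × 2000 = 49.90 kg
  K2O: 3.465% × 2000 = 69.30 kg
Mass-balance tally per oxide with the batch weights as given, at the basis given (target by target, the sums agree inside rounding margins):
  CaO: 176.4·0.5568 = 98.22 kg (target 98.22 kg)
  TiO2: 277.8·0.9899 = 275.0 kg (target 275.0 kg)
  SiO2: 1236·0.9949 = 1230 kg (target 1230 kg)
  Al2O3: 275.2·0.9959 + 1236·0.003000 = 277.8 kg (target 277.8 kg)
  PbO: 51.09·0.9768 = 49.90 kg (target 49.90 kg)
  K2O: 101.9·0.6800 = 69.29 kg (target 69.30 kg)
Mass balance on the glass: batch Σ − ignition loss = 2000 kg (summing oxide targets gives 2000 kg; basis as stated: 2000 kg — differing by rounding only).
Batch grand total — Σ batch = 2118 kg; ignition loss, Σ(batch × LOI) = 118.5 kg; the yield ratio, glass ÷ batch: 94.41%.

Revised batch per 2000 kg vitreous product:
  Raw A: 275.2 kg
  Source B: 1236 kg
  Source C: 101.9 kg
  Ingredient D: 51.09 kg
  Material G: 176.4 kg
  Feed F: 277.8 kg
Total batch = 2118 kg; LOI loss = 118.5 kg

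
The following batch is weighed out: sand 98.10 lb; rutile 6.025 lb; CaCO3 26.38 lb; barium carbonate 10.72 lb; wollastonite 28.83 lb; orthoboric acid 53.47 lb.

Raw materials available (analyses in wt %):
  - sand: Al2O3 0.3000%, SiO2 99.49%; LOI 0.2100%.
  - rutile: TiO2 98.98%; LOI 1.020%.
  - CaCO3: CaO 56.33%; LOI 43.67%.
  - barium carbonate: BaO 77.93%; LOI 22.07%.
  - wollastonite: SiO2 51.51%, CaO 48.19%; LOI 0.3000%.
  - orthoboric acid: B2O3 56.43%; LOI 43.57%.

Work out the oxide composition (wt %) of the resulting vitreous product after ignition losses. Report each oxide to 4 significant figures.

Glass mass = 186.0 lb (batch 223.5 − LOI 37.54).
Composition: Al2O3 0.1582%, BaO 4.492%, SiO2 60.46%, TiO2 3.206%, B2O3 16.22%, CaO 15.46%

In-progress results appear rounded to 4 significant figures between the steps — all internal work keeps exact precision from start to finish; every reported value takes exactly one rounding — all derived quantities, which include LOI, the six compositions, yield, totals, glass mass, are computed in exact precision, precisely as stated by the question or the answer, using the weight values at 186.0 lb of glass.
What the batch supplies per oxide:
  Al2O3: 98.10·0.003000 = 0.2943 lb
  BaO: 10.72·0.7793 = 8.354 lb
  SiO2: 98.10·0.9949 + 28.83·0.5151 = 112.5 lb
  TiO2: 6.025·0.9898 = 5.964 lb
  B2O3: 53.47·0.5643 = 30.17 lb
  CaO: 26.38·0.5633 + 28.83·0.4819 = 28.75 lb
LOI: 98.10·0.002100 + 6.025·0.01020 + 26.38·0.4367 + 10.72·0.2207 + 28.83·0.003000 + 53.47·0.4357 = 37.54 lb
Glass = total batch minus LOI = 223.5 − 37.54 = 186.0 lb (equal to the oxide-mass sum)
oxide / glass × 100 gives the wt %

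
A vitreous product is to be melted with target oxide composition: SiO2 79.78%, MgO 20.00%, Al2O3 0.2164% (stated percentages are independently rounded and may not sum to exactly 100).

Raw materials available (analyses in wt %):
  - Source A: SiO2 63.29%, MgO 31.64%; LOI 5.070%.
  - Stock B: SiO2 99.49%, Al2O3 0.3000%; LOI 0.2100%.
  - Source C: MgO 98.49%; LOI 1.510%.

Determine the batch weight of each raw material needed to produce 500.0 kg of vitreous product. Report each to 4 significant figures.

Exact precision is held at all times — intermediates are printed rounded to four significant digits. Each reported figure is rounded just once. The derived quantities, including net glass mass, three oxide percentages, the totals, LOI, the yield, are rebuilt using the weight values on 500.0 kg of glass at exact precision as set out in the problem or answer text.
Target oxide masses per 500.0 kg vitreous product:
  SiO2: 79.78% × 500.0 = 398.9 kg
  MgO: 20.00% × 500.0 = 100.0 kg
  Al2O3: 0.2164% × 500.0 = 1.082 kg
Verifying the oxide balance per the reported batch figures, at the basis given (sums match the target masses once rounding is allowed for):
  SiO2: 63.32·0.6329 + 360.7·0.9949 = 398.9 kg (target 398.9 kg)
  MgO: 63.32·0.3164 + 81.19·0.9849 = 100.0 kg (target 100.0 kg)
  Al2O3: 360.7·0.003000 = 1.082 kg (target 1.082 kg)
Consistency of the glass mass: batch total minus LOI = 500.0 kg (summing oxide targets gives 500.0 kg; against the stated basis, 500.0 kg — differing by rounding only).
Batch total: Σ batch = 505.2 kg; LOI loss = Σ batch·LOI = 5.194 kg; yield: glass divided by total = 98.97%.

Batch per 500.0 kg vitreous product:
  Source A: 63.32 kg
  Stock B: 360.7 kg
  Source C: 81.19 kg
Total batch = 505.2 kg; LOI loss = 5.194 kg; yield = 98.97%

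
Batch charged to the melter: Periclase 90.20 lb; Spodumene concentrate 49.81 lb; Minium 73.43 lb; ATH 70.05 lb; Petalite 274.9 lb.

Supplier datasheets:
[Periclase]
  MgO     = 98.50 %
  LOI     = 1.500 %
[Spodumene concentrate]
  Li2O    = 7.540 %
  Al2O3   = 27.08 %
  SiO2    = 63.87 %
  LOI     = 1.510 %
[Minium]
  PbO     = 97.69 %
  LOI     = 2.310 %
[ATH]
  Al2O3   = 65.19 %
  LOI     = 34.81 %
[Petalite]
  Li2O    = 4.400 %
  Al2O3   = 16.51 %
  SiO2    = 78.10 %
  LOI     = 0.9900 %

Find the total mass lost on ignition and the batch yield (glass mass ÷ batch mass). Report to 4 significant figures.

LOI loss = 30.91 lb; glass = 527.5 lb; yield = 94.46%

Working values are printed, rounded to 4 significant digits, on the page; all arithmetic keeps full float precision at all times; a single rounding finalizes each reported figure; derived quantities, including totals, LOI, yield, glass mass, the five compositions, are rebuilt from the batch weights per 527.5 lb of glass at exact precision, exactly as printed in the question or the answer.
Each material's LOI contribution:
  Periclase: 90.20 × 0.01500 = 1.353 lb
  Spodumene concentrate: 49.81 × 0.01510 = 0.7521 lb
  Minium: 73.43 × 0.02310 = 1.696 lb
  ATH: 70.05 × 0.3481 = 24.38 lb
  Petalite: 274.9 × 0.009900 = 2.722 lb
Total LOI = 30.91 lb
Glass = batch − LOI = 558.4 − 30.91 = 527.5 lb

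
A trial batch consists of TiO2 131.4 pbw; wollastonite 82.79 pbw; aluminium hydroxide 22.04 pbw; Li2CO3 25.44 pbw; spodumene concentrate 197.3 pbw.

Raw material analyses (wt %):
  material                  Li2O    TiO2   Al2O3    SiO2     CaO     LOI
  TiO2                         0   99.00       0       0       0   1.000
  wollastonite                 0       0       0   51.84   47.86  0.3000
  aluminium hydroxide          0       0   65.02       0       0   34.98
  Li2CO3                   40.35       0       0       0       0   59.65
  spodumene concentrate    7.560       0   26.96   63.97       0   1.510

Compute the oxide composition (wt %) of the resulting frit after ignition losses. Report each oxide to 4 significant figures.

The intermediate values are displayed with 4-significant-figure rounding as written. Every computation keeps exact precision at each step; a single rounding yields each reported figure — all derived quantities, which include totals, ignition loss, yield, the five compositions, net glass mass, are rebuilt in full precision, exactly as printed in the question or the answer, using the weight values per 431.5 pbw of glass.
Oxide masses out of the charge:
  Li2O: 25.44·0.4035 + 197.3·0.07560 = 25.18 pbw
  TiO2: 131.4·0.9900 = 130.1 pbw
  Al2O3: 22.04·0.6502 + 197.3·0.2696 = 67.52 pbw
  SiO2: 82.79·0.5184 + 197.3·0.6397 = 169.1 pbw
  CaO: 82.79·0.4786 = 39.62 pbw
LOI: 131.4·0.01000 + 82.79·0.003000 + 22.04·0.3498 + 25.44·0.5965 + 197.3·0.01510 = 27.43 pbw
batch − LOI leaves glass = 459.0 − 27.43 = 431.5 pbw (equal to the oxide-mass sum)
oxide / glass × 100 gives the wt %

Glass mass = 431.5 pbw (batch 459.0 − LOI 27.43).
Composition: Li2O 5.835%, TiO2 30.14%, Al2O3 15.65%, SiO2 39.19%, CaO 9.182%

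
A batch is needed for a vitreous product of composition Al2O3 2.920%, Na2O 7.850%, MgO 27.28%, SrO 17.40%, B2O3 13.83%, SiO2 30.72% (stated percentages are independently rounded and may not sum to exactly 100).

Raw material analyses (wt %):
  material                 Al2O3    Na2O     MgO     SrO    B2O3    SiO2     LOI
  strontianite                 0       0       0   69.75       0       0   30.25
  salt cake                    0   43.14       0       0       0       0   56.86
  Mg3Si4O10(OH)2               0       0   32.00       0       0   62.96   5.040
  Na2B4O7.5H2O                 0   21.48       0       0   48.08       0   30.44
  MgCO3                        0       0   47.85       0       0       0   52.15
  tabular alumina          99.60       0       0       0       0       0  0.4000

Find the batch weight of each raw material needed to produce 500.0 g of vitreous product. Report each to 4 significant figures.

Batch per 500.0 g vitreous product:
  strontianite: 124.7 g
  salt cake: 19.37 g
  Mg3Si4O10(OH)2: 244.0 g
  Na2B4O7.5H2O: 143.8 g
  MgCO3: 121.9 g
  tabular alumina: 14.66 g
Total batch = 668.4 g; LOI loss = 168.4 g; yield = 74.80%

All arithmetic runs at exact precision from first step to last; working values are displayed with 4-significant-digit rounding in the working. Each reported number is rounded just once. Derived quantities are carried at exact precision (six oxide percentages, the yield, net glass mass, ignition loss, the totals) using the weight values on 500.0 g of glass, as written in the problem or the answer.
The oxide mass targets at 500.0 g vitreous product:
  Al2O3: 2.920% × 500.0 = 14.60 g
  Na2O: 7.850% × 500.0 = 39.25 g
  MgO: 27.28% × 500.0 = 136.4 g
  SrO: 17.40% × 500.0 = 87.00 g
  B2O3: 13.83% × 500.0 = 69.15 g
  SiO2: 30.72% × 500.0 = 153.6 g
Balance tally, oxide-wise, from the weights as reported, under the basis named above (oxide sums agree with the targets up to rounding of the answer):
  Al2O3: 14.66·0.9960 = 14.60 g (target 14.60 g)
  Na2O: 19.37·0.4314 + 143.8·0.2148 = 39.24 g (target 39.25 g)
  MgO: 244.0·0.3200 + 121.9·0.4785 = 136.4 g (target 136.4 g)
  SrO: 124.7·0.6975 = 86.98 g (target 87.00 g)
  B2O3: 143.8·0.4808 = 69.14 g (target 69.15 g)
  SiO2: 244.0·0.6296 = 153.6 g (target 153.6 g)
Auditing the glass mass value: Σ batch − LOI loss = 500.0 g (oxide target masses add up to 500.0 g; the stated basis being 500.0 g — deltas are rounding alone).
Summing the batch: Σ batch = 668.4 g; loss to ignition Σ batch·LOI = 168.4 g; as yield: glass ÷ batch → 74.80%.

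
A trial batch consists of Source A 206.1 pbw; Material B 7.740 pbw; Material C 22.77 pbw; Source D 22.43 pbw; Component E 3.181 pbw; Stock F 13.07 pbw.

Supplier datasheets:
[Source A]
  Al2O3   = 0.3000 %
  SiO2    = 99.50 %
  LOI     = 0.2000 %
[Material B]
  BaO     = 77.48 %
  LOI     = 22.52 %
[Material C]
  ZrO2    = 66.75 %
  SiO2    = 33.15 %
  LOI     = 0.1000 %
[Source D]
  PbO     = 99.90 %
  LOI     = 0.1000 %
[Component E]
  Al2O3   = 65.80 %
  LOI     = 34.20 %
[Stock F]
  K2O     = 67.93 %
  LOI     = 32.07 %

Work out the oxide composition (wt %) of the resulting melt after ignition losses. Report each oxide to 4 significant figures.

Glass mass = 267.8 pbw (batch 275.3 − LOI 7.480).
Composition: ZrO2 5.675%, BaO 2.239%, PbO 8.367%, Al2O3 1.012%, SiO2 79.39%, K2O 3.315%

Intermediates are shown, with 4-significant-figure rounding, across the worked steps; the working math holds exact precision in all steps — every reported result sees exactly one rounding; all derived quantities, including LOI, net glass mass, yield, totals, the six compositions, are rebuilt from the weighed amounts at 267.8 pbw of glass at exact precision, as given in the problem or answer text.
Oxide masses out of the charge:
  ZrO2: 22.77·0.6675 = 15.20 pbw
  BaO: 7.740·0.7748 = 5.997 pbw
  PbO: 22.43·0.9990 = 22.41 pbw
  Al2O3: 206.1·0.003000 + 3.181·0.6580 = 2.711 pbw
  SiO2: 206.1·0.9950 + 22.77·0.3315 = 212.6 pbw
  K2O: 13.07·0.6793 = 8.878 pbw
LOI: 206.1·0.002000 + 7.740·0.2252 + 22.77·0.001000 + 22.43·0.001000 + 3.181·0.3420 + 13.07·0.3207 = 7.480 pbw
Resulting glass, batch − LOI: 275.3 − 7.480 = 267.8 pbw (= the summed oxide contributions)
wt % = 100 × oxide mass / glass mass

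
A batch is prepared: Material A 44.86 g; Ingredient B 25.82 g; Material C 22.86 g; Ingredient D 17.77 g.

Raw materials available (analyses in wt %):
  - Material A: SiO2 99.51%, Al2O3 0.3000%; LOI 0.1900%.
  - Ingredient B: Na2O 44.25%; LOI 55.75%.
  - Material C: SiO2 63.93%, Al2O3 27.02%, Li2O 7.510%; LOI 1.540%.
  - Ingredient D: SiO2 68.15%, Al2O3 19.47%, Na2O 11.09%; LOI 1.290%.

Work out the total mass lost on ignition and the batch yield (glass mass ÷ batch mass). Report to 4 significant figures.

All internal work holds full float precision in all steps — intermediates appear rounded to four significant digits on the page. A single rounding produces every reported number; the derived quantities (four oxide percentages, glass mass, LOI, the yield, the totals) are recomputed using the weight values on 96.25 g of glass at exact precision as quoted within either problem or answer.
LOI of each material in turn:
  Material A: 44.86 × 0.001900 = 0.08523 g
  Ingredient B: 25.82 × 0.5575 = 14.39 g
  Material C: 22.86 × 0.01540 = 0.3520 g
  Ingredient D: 17.77 × 0.01290 = 0.2292 g
Total LOI = 15.06 g
Glass = batch − LOI = 111.3 − 15.06 = 96.25 g

LOI loss = 15.06 g; glass = 96.25 g; yield = 86.47%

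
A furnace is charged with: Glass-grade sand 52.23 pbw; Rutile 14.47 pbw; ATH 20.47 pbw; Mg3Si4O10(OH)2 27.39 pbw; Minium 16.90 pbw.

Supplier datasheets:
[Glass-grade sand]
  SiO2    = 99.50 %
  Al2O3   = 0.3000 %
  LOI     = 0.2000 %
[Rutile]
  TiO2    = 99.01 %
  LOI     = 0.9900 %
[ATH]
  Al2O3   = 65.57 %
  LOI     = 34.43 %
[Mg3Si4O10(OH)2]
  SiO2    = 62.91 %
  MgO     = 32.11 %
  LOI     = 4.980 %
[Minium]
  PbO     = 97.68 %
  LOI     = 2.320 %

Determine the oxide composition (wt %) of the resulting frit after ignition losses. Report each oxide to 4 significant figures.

All internal work keeps exact precision throughout. The intermediate values are printed rounded to four significant figures when written out. Every reported value receives exactly one rounding. The derived quantities are recomputed in full precision (glass mass, ignition loss, the totals, yield, five oxide percentages) from the weighed amounts on 122.4 pbw of glass, precisely as stated by problem or answer.
Mass of each oxide from the mix:
  SiO2: 52.23·0.9950 + 27.39·0.6291 = 69.20 pbw
  TiO2: 14.47·0.9901 = 14.33 pbw
  PbO: 16.90·0.9768 = 16.51 pbw
  MgO: 27.39·0.3211 = 8.795 pbw
  Al2O3: 52.23·0.003000 + 20.47·0.6557 = 13.58 pbw
LOI: 52.23·0.002000 + 14.47·0.009900 + 20.47·0.3443 + 27.39·0.04980 + 16.90·0.02320 = 9.052 pbw
batch − LOI leaves glass = 131.5 − 9.052 = 122.4 pbw (matching Σ of the oxides)
each oxide over glass, ×100, is wt %

Glass mass = 122.4 pbw (batch 131.5 − LOI 9.052).
Composition: SiO2 56.53%, TiO2 11.70%, PbO 13.49%, MgO 7.185%, Al2O3 11.09%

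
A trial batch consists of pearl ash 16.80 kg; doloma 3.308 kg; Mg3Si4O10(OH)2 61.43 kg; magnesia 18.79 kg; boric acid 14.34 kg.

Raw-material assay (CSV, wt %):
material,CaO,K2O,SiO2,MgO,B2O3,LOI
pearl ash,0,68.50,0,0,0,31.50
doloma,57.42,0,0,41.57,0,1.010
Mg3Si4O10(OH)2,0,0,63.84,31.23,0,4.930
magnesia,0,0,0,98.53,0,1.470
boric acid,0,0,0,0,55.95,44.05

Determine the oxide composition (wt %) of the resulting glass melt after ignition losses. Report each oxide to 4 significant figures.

The intermediate values appear rounded to four significant figures when written out; each numeric step maintains exact precision at each step. Each reported value takes a single rounding; the derived quantities are computed at full float precision (five oxide percentages, yield, glass mass, LOI, totals) from the batch weights at 99.72 kg of glass, as they appear in the question or the answer.
Oxide-by-oxide delivered mass:
  CaO: 3.308·0.5742 = 1.899 kg
  K2O: 16.80·0.6850 = 11.51 kg
  SiO2: 61.43·0.6384 = 39.22 kg
  MgO: 3.308·0.4157 + 61.43·0.3123 + 18.79·0.9853 = 39.07 kg
  B2O3: 14.34·0.5595 = 8.023 kg
LOI: 16.80·0.3150 + 3.308·0.01010 + 61.43·0.04930 + 18.79·0.01470 + 14.34·0.4405 = 14.95 kg
Net of LOI, the glass mass = 114.7 − 14.95 = 99.72 kg (= Σ oxide masses)
each wt % is 100 × oxide ÷ glass

Glass mass = 99.72 kg (batch 114.7 − LOI 14.95).
Composition: CaO 1.905%, K2O 11.54%, SiO2 39.33%, MgO 39.18%, B2O3 8.046%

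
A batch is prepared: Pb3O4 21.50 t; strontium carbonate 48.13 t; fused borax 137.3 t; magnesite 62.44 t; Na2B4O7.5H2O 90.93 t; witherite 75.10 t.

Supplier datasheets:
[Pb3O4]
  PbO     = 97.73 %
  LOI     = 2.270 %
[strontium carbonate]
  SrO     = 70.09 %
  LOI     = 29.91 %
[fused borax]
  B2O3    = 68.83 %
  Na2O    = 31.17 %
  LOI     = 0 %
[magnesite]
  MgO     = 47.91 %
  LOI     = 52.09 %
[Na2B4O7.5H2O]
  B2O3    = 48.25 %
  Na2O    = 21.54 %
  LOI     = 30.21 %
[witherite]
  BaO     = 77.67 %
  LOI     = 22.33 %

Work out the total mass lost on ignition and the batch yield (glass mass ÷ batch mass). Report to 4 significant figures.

LOI loss = 91.65 t; glass = 343.8 t; yield = 78.95%

Intermediates appear with 4-significant-figure rounding across the worked steps. Full precision is maintained at each step — each reported result is rounded exactly once. All derived quantities, which include the totals, the six compositions, yield, glass mass, LOI, are carried at full precision, as they appear in the problem or answer text, starting from the weights at 343.8 t of glass.
Material-by-material LOI:
  Pb3O4: 21.50 × 0.02270 = 0.4881 t
  strontium carbonate: 48.13 × 0.2991 = 14.40 t
  fused borax: 137.3 × 0 = 0 t
  magnesite: 62.44 × 0.5209 = 32.52 t
  Na2B4O7.5H2O: 90.93 × 0.3021 = 27.47 t
  witherite: 75.10 × 0.2233 = 16.77 t
Total LOI = 91.65 t
Glass = batch − LOI = 435.4 − 91.65 = 343.8 t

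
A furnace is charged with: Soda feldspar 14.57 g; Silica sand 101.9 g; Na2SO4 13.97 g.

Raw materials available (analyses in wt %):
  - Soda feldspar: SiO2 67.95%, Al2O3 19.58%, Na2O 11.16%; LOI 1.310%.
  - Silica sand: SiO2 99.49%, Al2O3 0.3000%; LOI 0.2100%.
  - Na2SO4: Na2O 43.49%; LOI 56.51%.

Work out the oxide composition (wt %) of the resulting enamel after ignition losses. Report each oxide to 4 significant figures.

Glass mass = 122.1 g (batch 130.4 − LOI 8.299).
Composition: SiO2 91.11%, Al2O3 2.586%, Na2O 6.305%

Intermediates are shown rounded to 4 significant digits across the worked steps; full precision is kept in every operation. Every reported number undergoes a single rounding — the derived quantities, including LOI, three oxide percentages, totals, net glass mass, yield, are recomputed using the weight values per 122.1 g of glass in exact precision, as they appear in the problem or the answer.
Per-oxide mass from batch:
  SiO2: 14.57·0.6795 + 101.9·0.9949 = 111.3 g
  Al2O3: 14.57·0.1958 + 101.9·0.003000 = 3.159 g
  Na2O: 14.57·0.1116 + 13.97·0.4349 = 7.702 g
LOI: 14.57·0.01310 + 101.9·0.002100 + 13.97·0.5651 = 8.299 g
Glass = total batch minus LOI = 130.4 − 8.299 = 122.1 g (equal to the oxide-mass sum)
wt %: oxide over glass, times 100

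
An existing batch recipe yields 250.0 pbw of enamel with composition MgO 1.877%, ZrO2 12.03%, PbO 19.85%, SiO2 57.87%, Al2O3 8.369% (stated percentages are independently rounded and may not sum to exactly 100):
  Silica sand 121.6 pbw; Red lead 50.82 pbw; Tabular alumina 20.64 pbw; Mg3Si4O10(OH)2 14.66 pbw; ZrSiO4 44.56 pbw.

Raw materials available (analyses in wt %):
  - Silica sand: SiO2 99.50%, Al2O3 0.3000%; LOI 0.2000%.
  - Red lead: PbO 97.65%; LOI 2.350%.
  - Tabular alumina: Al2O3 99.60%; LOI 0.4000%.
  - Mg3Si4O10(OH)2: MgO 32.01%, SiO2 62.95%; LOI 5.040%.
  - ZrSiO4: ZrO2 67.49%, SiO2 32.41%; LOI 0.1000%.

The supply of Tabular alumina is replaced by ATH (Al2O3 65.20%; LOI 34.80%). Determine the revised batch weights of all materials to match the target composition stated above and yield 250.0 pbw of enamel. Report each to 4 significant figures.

The intermediate values are displayed, with 4-significant-digit rounding, across the worked steps — the working math maintains exact precision in every operation. Every reported result includes exactly one rounding. All derived quantities, which include glass mass, totals, the five compositions, ignition loss, yield, are carried at full float precision, precisely as stated by the problem or answer text, starting from the weights for 250.0 pbw of glass.
Target oxide masses per 250.0 pbw enamel:
  MgO: 1.877% × 250.0 = 4.692 pbw
  ZrO2: 12.03% × 250.0 = 30.08 pbw
  PbO: 19.85% × 250.0 = 49.62 pbw
  SiO2: 57.87% × 250.0 = 144.7 pbw
  Al2O3: 8.369% × 250.0 = 20.92 pbw
Checking each oxide sum on the weights just shown, on the stated basis (every target is met by its sum up to rounding of the answer):
  MgO: 14.66·0.3201 = 4.693 pbw (target 4.692 pbw)
  ZrO2: 44.56·0.6749 = 30.07 pbw (target 30.08 pbw)
  PbO: 50.82·0.9765 = 49.63 pbw (target 49.62 pbw)
  SiO2: 121.6·0.9950 + 14.66·0.6295 + 44.56·0.3241 = 144.7 pbw (target 144.7 pbw)
  Al2O3: 121.6·0.003000 + 31.53·0.6520 = 20.92 pbw (target 20.92 pbw)
The glass-mass cross-check: batch Σ − ignition loss = 250.0 pbw (per-oxide target masses sum to 250.0 pbw; basis as stated: 250.0 pbw — gaps are rounding artifacts).
Summing the batch: Σ batch = 263.2 pbw; ignition loss, Σ(batch × LOI) = 13.19 pbw; the yield ratio, glass ÷ batch: 94.99%.

Revised batch per 250.0 pbw enamel:
  Silica sand: 121.6 pbw
  Red lead: 50.82 pbw
  ATH: 31.53 pbw
  Mg3Si4O10(OH)2: 14.66 pbw
  ZrSiO4: 44.56 pbw
Total batch = 263.2 pbw; LOI loss = 13.19 pbw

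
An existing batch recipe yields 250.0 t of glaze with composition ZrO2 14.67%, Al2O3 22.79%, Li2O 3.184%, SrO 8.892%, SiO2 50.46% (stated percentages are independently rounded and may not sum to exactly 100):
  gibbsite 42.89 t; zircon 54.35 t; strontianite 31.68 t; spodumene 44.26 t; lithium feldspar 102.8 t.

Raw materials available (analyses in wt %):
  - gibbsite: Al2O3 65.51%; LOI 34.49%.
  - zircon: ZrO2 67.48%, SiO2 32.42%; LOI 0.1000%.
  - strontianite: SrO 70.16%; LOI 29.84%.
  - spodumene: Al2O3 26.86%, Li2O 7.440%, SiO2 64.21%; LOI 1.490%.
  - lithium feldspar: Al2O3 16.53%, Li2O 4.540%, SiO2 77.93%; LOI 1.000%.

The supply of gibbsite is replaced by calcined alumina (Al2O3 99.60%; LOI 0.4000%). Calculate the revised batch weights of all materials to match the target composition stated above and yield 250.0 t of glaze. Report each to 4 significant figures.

Every computation holds exact precision end to end. Working values are printed rounded to 4 significant digits on the page — a single rounding yields each reported result; the derived quantities are rebuilt in exact precision (glass mass, the five compositions, ignition loss, the yield, the totals) from the batch weights on 250.0 t of glass, as written in the problem or answer text.
The oxide mass targets at 250.0 t glaze:
  ZrO2: 14.67% × 250.0 = 36.67 t
  Al2O3: 22.79% × 250.0 = 56.98 t
  Li2O: 3.184% × 250.0 = 7.960 t
  SrO: 8.892% × 250.0 = 22.23 t
  SiO2: 50.46% × 250.0 = 126.2 t
Oxide-by-oxide audit using the reported weights, relative to the basis at hand (sum by sum, the targets are met inside rounding margins):
  ZrO2: 54.35·0.6748 = 36.68 t (target 36.67 t)
  Al2O3: 28.21·0.9960 + 44.26·0.2686 + 102.8·0.1653 = 56.98 t (target 56.98 t)
  Li2O: 44.26·0.07440 + 102.8·0.04540 = 7.960 t (target 7.960 t)
  SrO: 31.68·0.7016 = 22.23 t (target 22.23 t)
  SiO2: 54.35·0.3242 + 44.26·0.6421 + 102.8·0.7793 = 126.2 t (target 126.2 t)
Glass-mass bookkeeping: whole batch net of LOI = 250.0 t (the Σ of target masses is 250.0 t; basis as stated: 250.0 t — rounding explains the deltas).
Adding the batch up: Σ batch = 261.3 t; LOI loss = Σ batch·LOI = 11.31 t; yield = glass ÷ total batch = 95.67%.

Revised batch per 250.0 t glaze:
  calcined alumina: 28.21 t
  zircon: 54.35 t
  strontianite: 31.68 t
  spodumene: 44.26 t
  lithium feldspar: 102.8 t
Total batch = 261.3 t; LOI loss = 11.31 t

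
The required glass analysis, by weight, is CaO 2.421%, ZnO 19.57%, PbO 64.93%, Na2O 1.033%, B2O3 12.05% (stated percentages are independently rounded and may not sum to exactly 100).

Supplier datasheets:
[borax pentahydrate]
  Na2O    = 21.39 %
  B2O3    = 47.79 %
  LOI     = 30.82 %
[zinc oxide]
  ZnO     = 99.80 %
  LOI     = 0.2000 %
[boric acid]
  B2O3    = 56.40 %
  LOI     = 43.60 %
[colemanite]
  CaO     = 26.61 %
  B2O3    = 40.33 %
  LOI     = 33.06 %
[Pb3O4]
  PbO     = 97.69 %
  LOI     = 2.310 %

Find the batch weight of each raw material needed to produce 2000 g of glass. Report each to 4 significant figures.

Working values are printed (rounded to 4 significant digits) across the worked steps; all arithmetic maintains exact precision at each step — every reported value includes exactly one rounding. Derived quantities, which include the five compositions, totals, yield, LOI, glass mass, are carried in exact precision, as they appear in the question or the answer, starting from the weights per 2000 g of glass.
Oxide-by-oxide targets in 2000 g glass:
  CaO: 2.421% × 2000 = 48.42 g
  ZnO: 19.57% × 2000 = 391.4 g
  PbO: 64.93% × 2000 = 1299 g
  Na2O: 1.033% × 2000 = 20.66 g
  B2O3: 12.05% × 2000 = 241.0 g
A balance pass over the oxides, on the weights just shown, relative to the basis at hand (every target is met by its sum given rounding of the digits):
  CaO: 182.0·0.2661 = 48.43 g (target 48.42 g)
  ZnO: 392.2·0.9980 = 391.4 g (target 391.4 g)
  PbO: 1329·0.9769 = 1298 g (target 1299 g)
  Na2O: 96.59·0.2139 = 20.66 g (target 20.66 g)
  B2O3: 96.59·0.4779 + 215.3·0.5640 + 182.0·0.4033 = 241.0 g (target 241.0 g)
Auditing the glass mass value: batch total minus LOI = 2000 g (oxide target masses add up to 2000 g; versus the stated basis of 2000 g — differing by rounding only).
Batch total: Σ batch = 2215 g; the LOI term Σ batch·LOI equals 215.3 g; yield: glass divided by total = 90.28%.

Batch per 2000 g glass:
  borax pentahydrate: 96.59 g
  zinc oxide: 392.2 g
  boric acid: 215.3 g
  colemanite: 182.0 g
  Pb3O4: 1329 g
Total batch = 2215 g; LOI loss = 215.3 g; yield = 90.28%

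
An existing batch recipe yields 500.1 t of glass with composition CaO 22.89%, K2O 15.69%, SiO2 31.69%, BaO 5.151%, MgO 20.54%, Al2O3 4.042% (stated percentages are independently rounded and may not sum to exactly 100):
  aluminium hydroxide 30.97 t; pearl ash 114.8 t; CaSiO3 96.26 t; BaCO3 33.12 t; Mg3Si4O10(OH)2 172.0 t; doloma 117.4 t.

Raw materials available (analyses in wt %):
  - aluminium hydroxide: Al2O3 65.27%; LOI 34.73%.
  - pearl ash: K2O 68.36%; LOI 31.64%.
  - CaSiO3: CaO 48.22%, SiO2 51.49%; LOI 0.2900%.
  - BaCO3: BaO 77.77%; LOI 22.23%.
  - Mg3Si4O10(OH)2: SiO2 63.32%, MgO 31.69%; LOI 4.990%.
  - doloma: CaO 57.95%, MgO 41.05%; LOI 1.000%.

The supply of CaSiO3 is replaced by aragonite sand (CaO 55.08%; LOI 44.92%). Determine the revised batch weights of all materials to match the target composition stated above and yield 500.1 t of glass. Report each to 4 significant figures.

Revised batch per 500.1 t glass:
  aluminium hydroxide: 30.97 t
  pearl ash: 114.8 t
  aragonite sand: 147.8 t
  BaCO3: 33.12 t
  Mg3Si4O10(OH)2: 250.3 t
  doloma: 57.01 t
Total batch = 634.0 t; LOI loss = 133.9 t

All internal work keeps exact precision all the way through — rounding to four significant figures extends to every mid-chain value as displayed. A single rounding finalizes each reported number; derived quantities, which include the totals, ignition loss, net glass mass, the yield, six oxide percentages, are rebuilt in exact precision, precisely as stated by question or answer, starting from the weights for 500.1 t of glass.
Target oxide masses per 500.1 t glass:
  CaO: 22.89% × 500.1 = 114.5 t
  K2O: 15.69% × 500.1 = 78.47 t
  SiO2: 31.69% × 500.1 = 158.5 t
  BaO: 5.151% × 500.1 = 25.76 t
  MgO: 20.54% × 500.1 = 102.7 t
  Al2O3: 4.042% × 500.1 = 20.21 t
Checking each oxide sum given the weights on record, for the quoted basis mass (sums match the target masses exact up to rounding of places):
  CaO: 147.8·0.5508 + 57.01·0.5795 = 114.4 t (target 114.5 t)
  K2O: 114.8·0.6836 = 78.48 t (target 78.47 t)
  SiO2: 250.3·0.6332 = 158.5 t (target 158.5 t)
  BaO: 33.12·0.7777 = 25.76 t (target 25.76 t)
  MgO: 250.3·0.3169 + 57.01·0.4105 = 102.7 t (target 102.7 t)
  Al2O3: 30.97·0.6527 = 20.21 t (target 20.21 t)
Glass-mass sanity pass: total charge less LOI = 500.1 t (summing oxide targets gives 500.1 t; against the stated basis, 500.1 t — any gap is answer rounding).
Total batch = Σ batch = 634.0 t; LOI removed, Σ of batch·LOI: 133.9 t; glass ÷ batch gives a yield of 78.88%.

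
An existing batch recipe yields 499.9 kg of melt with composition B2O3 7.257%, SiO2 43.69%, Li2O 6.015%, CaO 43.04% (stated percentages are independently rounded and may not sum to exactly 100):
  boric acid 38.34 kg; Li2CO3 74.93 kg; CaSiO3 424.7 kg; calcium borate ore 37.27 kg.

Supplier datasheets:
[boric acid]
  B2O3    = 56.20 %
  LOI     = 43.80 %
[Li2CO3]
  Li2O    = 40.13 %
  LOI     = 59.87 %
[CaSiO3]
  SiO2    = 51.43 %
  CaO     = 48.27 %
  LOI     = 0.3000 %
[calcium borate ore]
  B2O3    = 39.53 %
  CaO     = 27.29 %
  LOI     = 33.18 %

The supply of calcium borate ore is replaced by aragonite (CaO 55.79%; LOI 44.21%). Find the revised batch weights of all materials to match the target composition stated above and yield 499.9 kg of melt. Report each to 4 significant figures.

The whole derivation carries full float precision through the solve. Rounding to 4 significant digits governs each in-between result as printed. Each reported result takes just one rounding; all derived quantities (the yield, the totals, the four compositions, net glass mass, ignition loss) are carried starting from the weights at 499.9 kg of glass at full float precision as quoted within the problem or the answer.
Target oxide masses per 499.9 kg melt:
  B2O3: 7.257% × 499.9 = 36.28 kg
  SiO2: 43.69% × 499.9 = 218.4 kg
  Li2O: 6.015% × 499.9 = 30.07 kg
  CaO: 43.04% × 499.9 = 215.2 kg
Oxide-by-oxide audit using the reported weights, per the basis as stated (target by target, the sums agree net of answer rounding effects):
  B2O3: 64.55·0.5620 = 36.28 kg (target 36.28 kg)
  SiO2: 424.7·0.5143 = 218.4 kg (target 218.4 kg)
  Li2O: 74.93·0.4013 = 30.07 kg (target 30.07 kg)
  CaO: 424.7·0.4827 + 18.23·0.5579 = 215.2 kg (target 215.2 kg)
Auditing the glass mass value: the batch minus its LOI: 499.9 kg (the Σ of target masses is 499.9 kg; basis as stated: 499.9 kg — a pure rounding effect).
Adding the batch up: Σ batch = 582.4 kg; ignition loss, Σ(batch × LOI) = 82.47 kg; as yield: glass ÷ batch → 85.84%.

Revised batch per 499.9 kg melt:
  boric acid: 64.55 kg
  Li2CO3: 74.93 kg
  CaSiO3: 424.7 kg
  aragonite: 18.23 kg
Total batch = 582.4 kg; LOI loss = 82.47 kg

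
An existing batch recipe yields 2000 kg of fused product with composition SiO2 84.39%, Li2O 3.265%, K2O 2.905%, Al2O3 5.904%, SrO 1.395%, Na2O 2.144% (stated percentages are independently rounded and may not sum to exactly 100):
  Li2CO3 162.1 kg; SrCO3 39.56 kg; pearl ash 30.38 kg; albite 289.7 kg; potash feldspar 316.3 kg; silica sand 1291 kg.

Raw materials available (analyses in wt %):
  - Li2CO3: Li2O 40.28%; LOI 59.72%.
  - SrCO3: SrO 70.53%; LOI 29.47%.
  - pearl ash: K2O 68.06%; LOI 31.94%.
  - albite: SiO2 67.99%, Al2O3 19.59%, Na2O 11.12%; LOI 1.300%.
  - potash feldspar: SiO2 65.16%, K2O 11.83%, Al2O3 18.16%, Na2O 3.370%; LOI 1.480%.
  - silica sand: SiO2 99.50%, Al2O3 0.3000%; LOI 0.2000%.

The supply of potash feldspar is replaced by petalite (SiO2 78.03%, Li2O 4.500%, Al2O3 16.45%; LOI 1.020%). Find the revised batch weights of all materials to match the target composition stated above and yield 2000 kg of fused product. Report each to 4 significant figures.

Revised batch per 2000 kg fused product:
  Li2CO3: 135.8 kg
  SrCO3: 39.56 kg
  pearl ash: 85.37 kg
  albite: 385.6 kg
  petalite: 235.8 kg
  silica sand: 1248 kg
Total batch = 2130 kg; LOI loss = 129.9 kg

Mid-chain values appear (rounded to four significant figures) within the worked lines. The working math holds full float precision end to end — every reported figure sees exactly one rounding; all derived quantities are carried at exact precision (the totals, six oxide percentages, the yield, ignition loss, net glass mass) using the weight values for 2000 kg of glass, as written in question or answer.
Per-oxide target masses for 2000 kg fused product:
  SiO2: 84.39% × 2000 = 1688 kg
  Li2O: 3.265% × 2000 = 65.30 kg
  K2O: 2.905% × 2000 = 58.10 kg
  Al2O3: 5.904% × 2000 = 118.1 kg
  SrO: 1.395% × 2000 = 27.90 kg
  Na2O: 2.144% × 2000 = 42.88 kg
A balance pass over the oxides, working from each reported weight, on the stated basis (sums match the target masses up to rounding of the answer):
  SiO2: 385.6·0.6799 + 235.8·0.7803 + 1248·0.9950 = 1688 kg (target 1688 kg)
  Li2O: 135.8·0.4028 + 235.8·0.04500 = 65.31 kg (target 65.30 kg)
  K2O: 85.37·0.6806 = 58.10 kg (target 58.10 kg)
  Al2O3: 385.6·0.1959 + 235.8·0.1645 + 1248·0.003000 = 118.1 kg (target 118.1 kg)
  SrO: 39.56·0.7053 = 27.90 kg (target 27.90 kg)
  Na2O: 385.6·0.1112 = 42.88 kg (target 42.88 kg)
The glass-mass cross-check: the batch minus its LOI: 2000 kg (summing oxide targets gives 2000 kg; versus the stated basis of 2000 kg — differing by rounding only).
Whole-batch sum: Σ batch = 2130 kg; the LOI term Σ batch·LOI equals 129.9 kg; yield: glass divided by total = 93.90%.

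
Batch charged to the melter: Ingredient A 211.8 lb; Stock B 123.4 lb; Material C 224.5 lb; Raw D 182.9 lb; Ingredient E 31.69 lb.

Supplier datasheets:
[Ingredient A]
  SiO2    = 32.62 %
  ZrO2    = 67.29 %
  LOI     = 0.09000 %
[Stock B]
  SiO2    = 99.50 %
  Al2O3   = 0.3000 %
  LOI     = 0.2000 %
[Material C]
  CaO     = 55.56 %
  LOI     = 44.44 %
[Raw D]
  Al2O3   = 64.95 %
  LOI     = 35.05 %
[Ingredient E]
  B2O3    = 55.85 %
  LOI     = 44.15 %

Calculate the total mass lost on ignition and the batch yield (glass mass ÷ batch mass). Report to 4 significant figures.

In-progress results are shown, rounded to 4 significant digits, on the page. All arithmetic maintains full float precision at all times. Each reported figure is rounded once only; the derived quantities (LOI, yield, totals, five oxide percentages, glass mass) are carried from the batch weights on 596.0 lb of glass at exact precision as they appear in question or answer.
LOI of each material in turn:
  Ingredient A: 211.8 × 9.000e-04 = 0.1906 lb
  Stock B: 123.4 × 0.002000 = 0.2468 lb
  Material C: 224.5 × 0.4444 = 99.77 lb
  Raw D: 182.9 × 0.3505 = 64.11 lb
  Ingredient E: 31.69 × 0.4415 = 13.99 lb
Total LOI = 178.3 lb
Glass = batch − LOI = 774.3 − 178.3 = 596.0 lb

LOI loss = 178.3 lb; glass = 596.0 lb; yield = 76.97%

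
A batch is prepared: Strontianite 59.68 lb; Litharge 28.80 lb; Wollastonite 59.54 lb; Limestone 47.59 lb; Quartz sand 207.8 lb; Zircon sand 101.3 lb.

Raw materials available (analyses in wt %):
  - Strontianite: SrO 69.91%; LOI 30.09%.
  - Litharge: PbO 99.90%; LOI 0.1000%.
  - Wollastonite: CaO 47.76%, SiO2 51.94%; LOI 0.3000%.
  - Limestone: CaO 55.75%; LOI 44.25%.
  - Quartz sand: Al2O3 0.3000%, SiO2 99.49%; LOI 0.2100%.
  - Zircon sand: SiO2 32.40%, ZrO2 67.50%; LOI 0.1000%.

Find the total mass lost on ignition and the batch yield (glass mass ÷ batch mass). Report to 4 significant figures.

All arithmetic holds exact precision from start to finish — mid-chain values are shown, rounded to 4 significant figures, at each printed step. Every reported value is rounded a single time; the derived quantities (LOI, net glass mass, six oxide percentages, totals, the yield) are recomputed starting from the weights on 464.9 lb of glass in full precision, as quoted within the problem or answer text.
Loss on ignition, line by line:
  Strontianite: 59.68 × 0.3009 = 17.96 lb
  Litharge: 28.80 × 0.001000 = 0.02880 lb
  Wollastonite: 59.54 × 0.003000 = 0.1786 lb
  Limestone: 47.59 × 0.4425 = 21.06 lb
  Quartz sand: 207.8 × 0.002100 = 0.4364 lb
  Zircon sand: 101.3 × 0.001000 = 0.1013 lb
Total LOI = 39.76 lb
Glass = batch − LOI = 504.7 − 39.76 = 464.9 lb

LOI loss = 39.76 lb; glass = 464.9 lb; yield = 92.12%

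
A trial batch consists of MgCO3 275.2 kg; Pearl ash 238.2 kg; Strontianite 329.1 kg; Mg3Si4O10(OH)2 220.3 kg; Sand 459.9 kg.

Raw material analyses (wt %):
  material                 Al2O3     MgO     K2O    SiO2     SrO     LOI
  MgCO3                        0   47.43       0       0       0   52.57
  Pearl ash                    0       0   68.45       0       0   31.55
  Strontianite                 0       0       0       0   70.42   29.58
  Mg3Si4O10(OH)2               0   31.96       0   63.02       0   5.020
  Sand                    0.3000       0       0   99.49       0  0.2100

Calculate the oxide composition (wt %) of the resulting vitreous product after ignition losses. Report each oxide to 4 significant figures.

Mid-chain values are displayed rounded to four significant figures across the worked steps. Every computation maintains full precision in all steps; each reported value takes just one rounding. All derived quantities, including the yield, glass mass, LOI, the totals, five oxide percentages, are carried starting from the weights on 1194 kg of glass at exact precision, exactly as printed in the problem or the answer.
Per-oxide mass from batch:
  Al2O3: 459.9·0.003000 = 1.380 kg
  MgO: 275.2·0.4743 + 220.3·0.3196 = 200.9 kg
  K2O: 238.2·0.6845 = 163.0 kg
  SiO2: 220.3·0.6302 + 459.9·0.9949 = 596.4 kg
  SrO: 329.1·0.7042 = 231.8 kg
LOI: 275.2·0.5257 + 238.2·0.3155 + 329.1·0.2958 + 220.3·0.05020 + 459.9·0.002100 = 329.2 kg
The glass mass, total less LOI, = 1523 − 329.2 = 1194 kg (= Σ oxide masses)
wt % = 100 × oxide mass / glass mass

Glass mass = 1194 kg (batch 1523 − LOI 329.2).
Composition: Al2O3 0.1156%, MgO 16.84%, K2O 13.66%, SiO2 49.97%, SrO 19.42%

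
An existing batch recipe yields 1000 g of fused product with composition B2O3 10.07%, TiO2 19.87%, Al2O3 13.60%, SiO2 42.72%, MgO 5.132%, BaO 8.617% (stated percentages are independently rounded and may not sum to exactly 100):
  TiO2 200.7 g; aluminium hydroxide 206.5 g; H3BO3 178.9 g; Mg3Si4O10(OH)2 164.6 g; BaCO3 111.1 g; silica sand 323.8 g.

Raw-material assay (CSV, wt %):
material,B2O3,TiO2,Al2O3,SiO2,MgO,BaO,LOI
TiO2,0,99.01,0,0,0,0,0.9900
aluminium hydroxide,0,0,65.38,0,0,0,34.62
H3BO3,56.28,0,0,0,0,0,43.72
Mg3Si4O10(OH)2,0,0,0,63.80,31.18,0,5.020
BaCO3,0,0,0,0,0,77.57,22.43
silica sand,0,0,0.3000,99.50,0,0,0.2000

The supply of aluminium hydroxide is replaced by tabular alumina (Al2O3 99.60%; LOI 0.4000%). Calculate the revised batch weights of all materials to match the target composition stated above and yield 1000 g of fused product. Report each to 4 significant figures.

Revised batch per 1000 g fused product:
  TiO2: 200.7 g
  tabular alumina: 135.6 g
  H3BO3: 178.9 g
  Mg3Si4O10(OH)2: 164.6 g
  BaCO3: 111.1 g
  silica sand: 323.8 g
Total batch = 1115 g; LOI loss = 114.6 g

Every computation runs at exact precision through the solve. Mid-chain values are printed rounded off to 4 significant digits within the worked lines; every reported number is rounded just once; all derived quantities, including totals, glass mass, the six compositions, yield, ignition loss, are re-derived from the batch weights per 1000 g of glass at full precision exactly as shown in either problem or answer.
Target masses of each oxide per 1000 g fused product:
  B2O3: 10.07% × 1000 = 100.7 g
  TiO2: 19.87% × 1000 = 198.7 g
  Al2O3: 13.60% × 1000 = 136.0 g
  SiO2: 42.72% × 1000 = 427.2 g
  MgO: 5.132% × 1000 = 51.32 g
  BaO: 8.617% × 1000 = 86.17 g
Oxide-by-oxide audit with the batch weights as given, per the basis as stated (sum by sum, the targets are met inside rounding margins):
  B2O3: 178.9·0.5628 = 100.7 g (target 100.7 g)
  TiO2: 200.7·0.9901 = 198.7 g (target 198.7 g)
  Al2O3: 135.6·0.9960 + 323.8·0.003000 = 136.0 g (target 136.0 g)
  SiO2: 164.6·0.6380 + 323.8·0.9950 = 427.2 g (target 427.2 g)
  MgO: 164.6·0.3118 = 51.32 g (target 51.32 g)
  BaO: 111.1·0.7757 = 86.18 g (target 86.17 g)
Glass-mass sanity pass: total charge less LOI = 1000 g (the targets, summed, come to 1000 g; basis as stated: 1000 g — gaps are rounding artifacts).
Total batch = Σ batch = 1115 g; ignition loss, Σ(batch × LOI) = 114.6 g; yield = glass ÷ total batch = 89.72%.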